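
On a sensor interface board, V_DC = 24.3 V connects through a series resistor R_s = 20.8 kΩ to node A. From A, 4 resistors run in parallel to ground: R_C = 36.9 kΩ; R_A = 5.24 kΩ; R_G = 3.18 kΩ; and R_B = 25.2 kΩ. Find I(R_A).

I ≈ 0.360 mA

Combine the parallel branches: R_p = (1/36.9 + 1/5.24 + 1/3.18 + 1/25.2)⁻¹ = 1.748 kΩ.
V_A = 24.3 × 1.748/22.55 = 1.884 V.
I(R_A) = V_A / R_A = 1.884/5.24 = 0.3595 mA.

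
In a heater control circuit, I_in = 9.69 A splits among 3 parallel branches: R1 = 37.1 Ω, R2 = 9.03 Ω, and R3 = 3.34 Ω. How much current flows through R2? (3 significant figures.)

I ≈ 2.46 A

Total conductance ΣG = 1/37.1 + 1/9.03 + 1/3.34 = 0.4371 (units of 1/Ω).
R2 takes the fraction G_k/ΣG = 0.1107/0.4371 = 0.2534, so I = 9.69 × 0.2534 = 2.455 A.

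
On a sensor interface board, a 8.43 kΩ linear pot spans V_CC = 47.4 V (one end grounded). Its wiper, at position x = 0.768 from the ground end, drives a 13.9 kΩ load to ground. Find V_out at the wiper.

V_out ≈ 32.9 V

The pot divides into 1.956 kΩ above the wiper and 6.474 kΩ below.
R_L loads the lower segment: effective lower R = 4.417 kΩ.
V_out = 47.4 × 4.417/(1.956 + 4.417) = 32.85 V.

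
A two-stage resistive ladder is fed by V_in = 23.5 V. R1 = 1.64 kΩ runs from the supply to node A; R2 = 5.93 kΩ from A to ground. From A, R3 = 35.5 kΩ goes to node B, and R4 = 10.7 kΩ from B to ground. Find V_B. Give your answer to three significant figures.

Node A sees R2 in parallel with the series input of stage 2, R3 + R4 = 46.20 kΩ.
R2 ‖ (R3+R4) = 5.255 kΩ.
V_A = 23.5 × 5.255/(1.64 + 5.255) = 17.91 V.
Stage 2 is unloaded, so V_B = V_A · R4/(R3+R4) = 17.91 × 10.7/46.20 = 4.148 V.

V_B ≈ 4.15 V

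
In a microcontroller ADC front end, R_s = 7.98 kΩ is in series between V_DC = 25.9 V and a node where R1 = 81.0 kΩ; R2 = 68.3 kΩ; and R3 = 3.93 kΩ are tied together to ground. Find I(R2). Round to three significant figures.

I ≈ 0.117 mA

Combine the parallel branches: R_p = (1/81.0 + 1/68.3 + 1/3.93)⁻¹ = 3.553 kΩ.
V_A = 25.9 × 3.553/11.53 = 7.979 V.
Branch current I = V_A/R2 = 7.979/68.3 = 0.1168 mA.
(Check via current divider: I_total = 2.246 mA; share G_k/ΣG = 0.05202 → same result.)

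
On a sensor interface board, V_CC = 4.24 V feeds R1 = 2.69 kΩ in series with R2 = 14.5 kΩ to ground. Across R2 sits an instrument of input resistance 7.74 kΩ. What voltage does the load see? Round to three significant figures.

The load sits in parallel with R2, giving an effective lower resistance R2' = R2·R_L/(R2+R_L) = 5.046 kΩ.
Then V_out = V_CC · R2'/(R1 + R2') = 4.24 × 5.046/7.736 = 2.766 V.

V_out ≈ 2.77 V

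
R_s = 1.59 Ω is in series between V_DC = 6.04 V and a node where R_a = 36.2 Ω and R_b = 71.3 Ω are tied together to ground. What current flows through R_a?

I ≈ 0.156 A

Combine the parallel branches: R_p = (1/36.2 + 1/71.3)⁻¹ = 24.01 Ω.
V_A = 6.04 × 24.01/25.60 = 5.665 V.
I(R_a) = V_A / R_a = 5.665/36.2 = 0.1565 A.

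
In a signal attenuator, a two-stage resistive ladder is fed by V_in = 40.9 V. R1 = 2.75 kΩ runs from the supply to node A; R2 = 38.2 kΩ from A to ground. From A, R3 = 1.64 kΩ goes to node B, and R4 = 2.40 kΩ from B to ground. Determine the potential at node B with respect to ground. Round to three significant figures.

Looking into the second stage from A: R3 + R4 = 4.040 kΩ appears in parallel with R2.
Effective lower resistance at A: R2 ‖ 4.040 = 3.654 kΩ.
V_A = 40.9 × 3.654/(2.75 + 3.654) = 23.34 V.
Stage 2 is unloaded, so V_B = V_A · R4/(R3+R4) = 23.34 × 2.40/4.040 = 13.86 V.

V_B ≈ 13.9 V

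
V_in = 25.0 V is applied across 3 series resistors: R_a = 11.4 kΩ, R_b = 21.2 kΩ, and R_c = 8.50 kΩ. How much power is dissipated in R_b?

P ≈ 7.84 mW

The common current is I = 25.0/41.10 = 0.6083 mA.
P = I²R = 0.3700 × 21.2 = 7.844 mW.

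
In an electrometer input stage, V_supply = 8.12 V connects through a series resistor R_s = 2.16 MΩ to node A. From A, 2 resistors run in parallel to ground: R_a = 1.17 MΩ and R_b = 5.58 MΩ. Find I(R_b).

I ≈ 0.450 µA

Parallel bank: R_p = 1/(1/1.17 + 1/5.58) = 0.9672 MΩ.
V_A = 8.12 × 0.9672/3.127 = 2.511 V.
I(R_b) = V_A / R_b = 2.511/5.58 = 0.4501 µA.
(Check via current divider: I_total = 2.597 µA; share G_k/ΣG = 0.1733 → same result.)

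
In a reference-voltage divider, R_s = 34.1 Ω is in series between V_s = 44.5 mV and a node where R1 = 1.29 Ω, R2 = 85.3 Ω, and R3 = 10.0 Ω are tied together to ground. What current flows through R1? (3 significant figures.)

Combine the parallel branches: R_p = (1/1.29 + 1/85.3 + 1/10.0)⁻¹ = 1.128 Ω.
V_A = 44.5 × 1.128/35.23 = 1.424 mV.
I(R1) = V_A / R1 = 1.424/1.29 = 1.104 mA.

I ≈ 1.10 mA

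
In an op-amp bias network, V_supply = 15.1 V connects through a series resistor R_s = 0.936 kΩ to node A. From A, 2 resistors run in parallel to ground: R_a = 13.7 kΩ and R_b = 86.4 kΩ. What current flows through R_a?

I ≈ 1.02 mA

Equivalent of the parallel group: R_p = 11.82 kΩ.
V_A = 15.1 × 11.82/12.76 = 13.99 V.
I(R_a) = V_A / R_a = 13.99/13.7 = 1.021 mA.
(Equivalently: I_total = 1.183 mA, then current-divider fraction G_k/ΣG = 0.8631.)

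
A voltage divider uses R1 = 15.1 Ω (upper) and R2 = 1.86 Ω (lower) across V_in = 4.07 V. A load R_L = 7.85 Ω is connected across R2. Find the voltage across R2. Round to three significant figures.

V_out ≈ 0.369 V

First combine the lower leg with the load: R2 ‖ R_L = 1.504 Ω.
Now apply the divider: V_out = 4.07 × 0.09056 = 0.3686 V.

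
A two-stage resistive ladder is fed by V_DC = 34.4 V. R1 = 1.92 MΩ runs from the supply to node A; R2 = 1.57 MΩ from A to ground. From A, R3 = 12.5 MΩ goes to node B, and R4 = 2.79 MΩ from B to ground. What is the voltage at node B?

V_B ≈ 2.67 V

Looking into the second stage from A: R3 + R4 = 15.29 MΩ appears in parallel with R2.
R2 ‖ (R3+R4) = 1.424 MΩ.
First divider: V_A = V_DC · 1.424/(1.92 + 1.424) = 14.65 V.
V_B = V_A × 0.1825 = 2.673 V.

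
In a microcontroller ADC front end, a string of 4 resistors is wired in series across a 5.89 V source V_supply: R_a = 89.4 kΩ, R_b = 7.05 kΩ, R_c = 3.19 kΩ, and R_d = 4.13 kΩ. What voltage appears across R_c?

V ≈ 0.181 V

Series total: ΣR = 89.4 + 7.05 + 3.19 + 4.13 = 103.8 kΩ.
V = V_supply · R/ΣR = 5.89 × 0.03074 = 0.1811 V.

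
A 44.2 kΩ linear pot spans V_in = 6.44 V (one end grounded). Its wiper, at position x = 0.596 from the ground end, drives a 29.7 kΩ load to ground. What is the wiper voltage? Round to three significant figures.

Lower segment x·R_p = 26.34 kΩ; upper segment (1−x)·R_p = 17.86 kΩ.
(x·R_p) ‖ R_L = 13.96 kΩ.
Loaded-divider output: V_out = 6.44 × 0.4388 = 2.826 V.
(Unloaded: V_out = x·V_in = 3.84 V.)

V_out ≈ 2.83 V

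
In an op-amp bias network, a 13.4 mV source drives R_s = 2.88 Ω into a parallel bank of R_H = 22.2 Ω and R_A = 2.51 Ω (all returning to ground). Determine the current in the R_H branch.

Equivalent of the parallel group: R_p = 2.255 Ω.
V_A = 13.4 × 2.255/5.135 = 5.885 mV.
I(R_H) = V_A / R_H = 5.885/22.2 = 0.2651 mA.
(Equivalently: I_total = 2.610 mA, then current-divider fraction G_k/ΣG = 0.1016.)

I ≈ 0.265 mA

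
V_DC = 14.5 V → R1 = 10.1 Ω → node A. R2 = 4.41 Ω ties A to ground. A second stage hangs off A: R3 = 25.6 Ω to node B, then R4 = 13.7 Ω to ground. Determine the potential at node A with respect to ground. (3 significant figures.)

V_A ≈ 4.09 V

The second stage (R3 + R4 = 39.30 Ω) loads node A in parallel with R2.
Effective lower resistance at A: R2 ‖ 39.30 = 3.965 Ω.
So V_A = 14.5 × 0.2819 = 4.088 V.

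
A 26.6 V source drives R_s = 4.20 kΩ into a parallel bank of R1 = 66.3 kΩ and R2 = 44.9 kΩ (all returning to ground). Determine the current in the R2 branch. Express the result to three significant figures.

I ≈ 0.512 mA

Combine the parallel branches: R_p = (1/66.3 + 1/44.9)⁻¹ = 26.77 kΩ.
V_A = 26.6 × 26.77/30.97 = 22.99 V.
Branch current I = V_A/R2 = 22.99/44.9 = 0.5121 mA.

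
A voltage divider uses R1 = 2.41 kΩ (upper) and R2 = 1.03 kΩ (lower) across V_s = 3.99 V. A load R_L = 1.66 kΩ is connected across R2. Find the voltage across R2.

V_out ≈ 0.833 V

R2 ‖ R_L = (1.03 × 1.66)/(1.03 + 1.66) = 0.6356 kΩ.
Now apply the divider: V_out = 3.99 × 0.2087 = 0.8327 V.
(Unloaded it would be 1.19 V; the load pulls it down.)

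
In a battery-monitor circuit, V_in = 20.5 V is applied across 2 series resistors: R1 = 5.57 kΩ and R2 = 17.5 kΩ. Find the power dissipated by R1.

P ≈ 4.40 mW

The common current is I = 20.5/23.07 = 0.8886 mA.
P(R1) = I²·R1 = (0.8886)² × 5.57 = 4.398 mW.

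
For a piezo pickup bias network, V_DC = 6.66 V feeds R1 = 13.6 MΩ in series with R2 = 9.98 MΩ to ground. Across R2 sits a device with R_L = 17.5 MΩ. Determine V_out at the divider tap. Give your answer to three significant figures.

The load sits in parallel with R2, giving an effective lower resistance R2' = R2·R_L/(R2+R_L) = 6.356 MΩ.
Now apply the divider: V_out = 6.66 × 0.3185 = 2.121 V.
(Unloaded it would be 2.82 V; the load pulls it down.)

V_out ≈ 2.12 V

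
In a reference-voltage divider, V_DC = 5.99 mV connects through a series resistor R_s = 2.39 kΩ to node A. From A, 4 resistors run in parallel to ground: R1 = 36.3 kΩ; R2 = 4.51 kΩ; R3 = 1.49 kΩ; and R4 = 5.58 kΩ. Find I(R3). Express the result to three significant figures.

I ≈ 1.11 µA

Equivalent of the parallel group: R_p = 0.9094 kΩ.
V_A by voltage divider: V_A = 5.99 × 0.9094/(2.39 + 0.9094) = 1.651 mV.
Branch current I = V_A/R3 = 1.651/1.49 = 1.108 µA.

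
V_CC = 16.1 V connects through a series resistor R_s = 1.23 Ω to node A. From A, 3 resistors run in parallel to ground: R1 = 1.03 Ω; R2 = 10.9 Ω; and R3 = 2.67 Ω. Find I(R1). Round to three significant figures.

Combine the parallel branches: R_p = (1/1.03 + 1/10.9 + 1/2.67)⁻¹ = 0.6958 Ω.
V_A by voltage divider: V_A = 16.1 × 0.6958/(1.23 + 0.6958) = 5.817 V.
Branch current I = V_A/R1 = 5.817/1.03 = 5.648 A.

I ≈ 5.65 A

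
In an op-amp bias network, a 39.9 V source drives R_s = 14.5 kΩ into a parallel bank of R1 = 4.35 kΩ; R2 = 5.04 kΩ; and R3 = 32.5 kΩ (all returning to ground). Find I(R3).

I ≈ 0.160 mA

Equivalent of the parallel group: R_p = 2.178 kΩ.
Node voltage V_A = V_in · R_p/(R_s + R_p) = 39.9 × 0.1306 = 5.211 V.
Branch current I = V_A/R3 = 5.211/32.5 = 0.1603 mA.
(Equivalently: I_total = 2.392 mA, then current-divider fraction G_k/ΣG = 0.06703.)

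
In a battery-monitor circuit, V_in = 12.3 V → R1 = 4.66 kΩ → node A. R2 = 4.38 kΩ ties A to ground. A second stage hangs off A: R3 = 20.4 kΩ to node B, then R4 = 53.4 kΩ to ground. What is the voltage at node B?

V_B ≈ 4.18 V

Node A sees R2 in parallel with the series input of stage 2, R3 + R4 = 73.80 kΩ.
R2 ‖ (R3+R4) = 4.135 kΩ.
First divider: V_A = V_in · 4.135/(4.66 + 4.135) = 5.783 V.
V_B = V_A × 0.7236 = 4.184 V.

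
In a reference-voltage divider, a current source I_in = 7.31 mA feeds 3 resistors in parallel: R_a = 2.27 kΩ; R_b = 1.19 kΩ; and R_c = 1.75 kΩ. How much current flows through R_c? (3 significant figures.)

Conductances: ΣG = 1/2.27 + 1/1.19 + 1/1.75 = 1.852 (1/kΩ).
By the current-divider rule, I = I_in · G_k/ΣG = 7.31 × 0.3085 = 2.255 mA.

I ≈ 2.26 mA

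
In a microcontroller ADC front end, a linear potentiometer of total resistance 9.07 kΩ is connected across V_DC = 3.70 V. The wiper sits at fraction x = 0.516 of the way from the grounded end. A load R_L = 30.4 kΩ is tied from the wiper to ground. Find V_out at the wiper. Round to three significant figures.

Split the track: R_lower = x·R_p = 4.680 kΩ, R_upper = (1−x)·R_p = 4.390 kΩ.
Lower segment in parallel with the load: 4.680 ‖ 30.4 = 4.056 kΩ.
Then V_out = V_DC · 4.056/(4.390 + 4.056) = 1.777 V.

V_out ≈ 1.78 V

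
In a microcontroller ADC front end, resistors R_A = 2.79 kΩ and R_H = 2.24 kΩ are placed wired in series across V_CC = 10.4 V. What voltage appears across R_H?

Series total: ΣR = 2.79 + 2.24 = 5.030 kΩ.
Voltage divider: V = V_CC · (2.240 / 5.030) = 10.4 × 0.4453 = 4.631 V.

V ≈ 4.63 V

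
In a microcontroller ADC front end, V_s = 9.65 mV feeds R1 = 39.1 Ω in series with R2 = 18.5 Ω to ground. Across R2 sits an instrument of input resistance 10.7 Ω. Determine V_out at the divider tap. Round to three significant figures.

V_out ≈ 1.43 mV

First combine the lower leg with the load: R2 ‖ R_L = 6.779 Ω.
Voltage divider with the loaded lower leg: V_out = 9.65 × 6.779/(39.1 + 6.779) = 9.65 × 0.1478 = 1.426 mV.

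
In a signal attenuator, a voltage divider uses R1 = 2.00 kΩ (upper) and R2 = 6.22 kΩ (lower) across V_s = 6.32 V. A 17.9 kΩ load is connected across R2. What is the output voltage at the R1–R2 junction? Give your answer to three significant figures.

R2 ‖ R_L = (6.22 × 17.9)/(6.22 + 17.9) = 4.616 kΩ.
Now apply the divider: V_out = 6.32 × 0.6977 = 4.409 V.

V_out ≈ 4.41 V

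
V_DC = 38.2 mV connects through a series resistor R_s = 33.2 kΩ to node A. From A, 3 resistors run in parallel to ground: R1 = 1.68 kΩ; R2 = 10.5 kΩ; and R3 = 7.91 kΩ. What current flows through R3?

Equivalent of the parallel group: R_p = 1.224 kΩ.
V_A by voltage divider: V_A = 38.2 × 1.224/(33.2 + 1.224) = 1.358 mV.
Branch current I = V_A/R3 = 1.358/7.91 = 0.1717 µA.
(Check via current divider: I_total = 1.110 µA; share G_k/ΣG = 0.1548 → same result.)

I ≈ 0.172 µA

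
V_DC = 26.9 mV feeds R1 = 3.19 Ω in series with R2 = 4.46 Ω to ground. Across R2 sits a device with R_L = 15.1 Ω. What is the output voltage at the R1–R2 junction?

R2 ‖ R_L = (4.46 × 15.1)/(4.46 + 15.1) = 3.443 Ω.
Then V_out = V_DC · R2'/(R1 + R2') = 26.9 × 3.443/6.633 = 13.96 mV.

V_out ≈ 14.0 mV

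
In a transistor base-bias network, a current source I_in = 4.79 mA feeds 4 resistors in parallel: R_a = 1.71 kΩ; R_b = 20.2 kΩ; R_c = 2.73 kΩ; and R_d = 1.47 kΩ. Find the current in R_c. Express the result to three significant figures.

Conductances: ΣG = 1/1.71 + 1/20.2 + 1/2.73 + 1/1.47 = 1.681 (1/kΩ).
By the current-divider rule, I = I_in · G_k/ΣG = 4.79 × 0.2179 = 1.044 mA.

I ≈ 1.04 mA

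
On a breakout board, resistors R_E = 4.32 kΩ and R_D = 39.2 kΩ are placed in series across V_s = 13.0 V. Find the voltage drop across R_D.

V ≈ 11.7 V

Series total: ΣR = 4.32 + 39.2 = 43.52 kΩ.
By the voltage-divider rule, V = 13.0 × 39.20/43.52 = 11.71 V.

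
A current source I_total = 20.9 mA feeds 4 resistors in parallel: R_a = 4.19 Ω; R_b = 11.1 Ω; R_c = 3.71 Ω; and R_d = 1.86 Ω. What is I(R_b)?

ΣG = 1/4.19 + 1/11.1 + 1/3.71 + 1/1.86 = 1.136.
By the current-divider rule, I = I_total · G_k/ΣG = 20.9 × 0.07931 = 1.658 mA.

I ≈ 1.66 mA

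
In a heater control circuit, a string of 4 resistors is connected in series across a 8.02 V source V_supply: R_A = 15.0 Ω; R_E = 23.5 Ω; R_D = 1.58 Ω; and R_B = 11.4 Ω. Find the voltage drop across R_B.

V ≈ 1.78 V

ΣR = 15.0 + 23.5 + 1.58 + 11.4 = 51.48 Ω.
Voltage divider: V = V_supply · (11.40 / 51.48) = 8.02 × 0.2214 = 1.776 V.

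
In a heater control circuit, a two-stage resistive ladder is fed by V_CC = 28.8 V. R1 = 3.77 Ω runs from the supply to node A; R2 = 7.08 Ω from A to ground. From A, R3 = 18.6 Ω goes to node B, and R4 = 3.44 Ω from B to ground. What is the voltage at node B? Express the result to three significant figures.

The second stage (R3 + R4 = 22.04 Ω) loads node A in parallel with R2.
R2 ‖ (R3+R4) = 5.359 Ω.
So V_A = 28.8 × 0.5870 = 16.91 V.
Then the unloaded second divider: V_B = V_A × R4/(R3+R4) = 16.91 × 0.1561 = 2.639 V.

V_B ≈ 2.64 V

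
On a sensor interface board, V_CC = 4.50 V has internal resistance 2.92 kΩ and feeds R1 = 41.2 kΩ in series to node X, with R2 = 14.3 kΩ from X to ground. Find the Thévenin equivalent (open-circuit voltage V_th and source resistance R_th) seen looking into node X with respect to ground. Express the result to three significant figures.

V_th ≈ 1.10 V, R_th ≈ 10.8 kΩ

R1' = 2.92 + 41.2 = 44.12 kΩ (source resistance + R1).
Open-circuit (no load on X): V_th = V_CC · R2/(R1' + R2) = 4.50 × 14.3/(44.12 + 14.3) = 1.102 V.
Looking into X with the source shorted: R_th = R1'·R2/(R1'+R2) = 44.12 × 14.3/58.42 = 10.80 kΩ.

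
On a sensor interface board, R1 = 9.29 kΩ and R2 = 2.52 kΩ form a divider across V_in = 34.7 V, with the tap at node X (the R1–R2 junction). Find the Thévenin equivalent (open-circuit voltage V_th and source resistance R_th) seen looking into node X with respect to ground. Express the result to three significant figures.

V_th ≈ 7.40 V, R_th ≈ 1.98 kΩ

With X open, the divider is unloaded: V_th = 34.7 × 2.52/11.81 = 7.404 V.
Zeroing V_in shorts the top of R1 to ground, so R_th = R1 ‖ R2 = 1.982 kΩ.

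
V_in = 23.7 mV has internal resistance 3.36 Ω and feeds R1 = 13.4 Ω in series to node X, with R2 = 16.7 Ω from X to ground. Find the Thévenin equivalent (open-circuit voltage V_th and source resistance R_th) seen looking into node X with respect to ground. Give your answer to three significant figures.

V_th ≈ 11.8 mV, R_th ≈ 8.36 Ω

R1' = 3.36 + 13.4 = 16.76 Ω (source resistance + R1).
Open-circuit (no load on X): V_th = V_in · R2/(R1' + R2) = 23.7 × 16.7/(16.76 + 16.7) = 11.83 mV.
Looking into X with the source shorted: R_th = R1'·R2/(R1'+R2) = 16.76 × 16.7/33.46 = 8.365 Ω.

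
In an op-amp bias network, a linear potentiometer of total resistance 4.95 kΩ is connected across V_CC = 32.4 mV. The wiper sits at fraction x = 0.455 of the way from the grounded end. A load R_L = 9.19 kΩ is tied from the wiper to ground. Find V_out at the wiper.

V_out ≈ 13.0 mV

Lower segment x·R_p = 2.252 kΩ; upper segment (1−x)·R_p = 2.698 kΩ.
R_L loads the lower segment: effective lower R = 1.809 kΩ.
Loaded-divider output: V_out = 32.4 × 0.4014 = 13.00 mV.
(Unloaded: V_out = x·V_CC = 14.7 mV.)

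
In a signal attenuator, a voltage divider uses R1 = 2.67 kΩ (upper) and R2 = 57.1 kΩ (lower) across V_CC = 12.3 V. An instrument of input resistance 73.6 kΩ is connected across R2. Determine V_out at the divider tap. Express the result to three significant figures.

The load sits in parallel with R2, giving an effective lower resistance R2' = R2·R_L/(R2+R_L) = 32.15 kΩ.
Then V_out = V_CC · R2'/(R1 + R2') = 12.3 × 32.15/34.82 = 11.36 V.

V_out ≈ 11.4 V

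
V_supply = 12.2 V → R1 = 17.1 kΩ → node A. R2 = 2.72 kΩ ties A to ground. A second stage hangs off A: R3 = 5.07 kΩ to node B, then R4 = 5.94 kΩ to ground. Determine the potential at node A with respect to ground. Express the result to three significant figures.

V_A ≈ 1.38 V

Node A sees R2 in parallel with the series input of stage 2, R3 + R4 = 11.01 kΩ.
Effective lower resistance at A: R2 ‖ 11.01 = 2.181 kΩ.
So V_A = 12.2 × 0.1131 = 1.380 V.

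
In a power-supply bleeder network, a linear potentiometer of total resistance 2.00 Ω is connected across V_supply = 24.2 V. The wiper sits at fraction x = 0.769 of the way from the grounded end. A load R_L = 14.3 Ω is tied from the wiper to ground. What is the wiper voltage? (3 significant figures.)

V_out ≈ 18.2 V

The pot divides into 0.4620 Ω above the wiper and 1.538 Ω below.
(x·R_p) ‖ R_L = 1.389 Ω.
Then V_out = V_supply · 1.389/(0.4620 + 1.389) = 18.16 V.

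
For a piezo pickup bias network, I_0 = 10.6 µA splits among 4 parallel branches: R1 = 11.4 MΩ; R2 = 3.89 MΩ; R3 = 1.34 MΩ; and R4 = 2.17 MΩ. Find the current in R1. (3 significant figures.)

I ≈ 0.599 µA

ΣG = 1/11.4 + 1/3.89 + 1/1.34 + 1/2.17 = 1.552.
By the current-divider rule, I = I_0 · G_k/ΣG = 10.6 × 0.05652 = 0.5992 µA.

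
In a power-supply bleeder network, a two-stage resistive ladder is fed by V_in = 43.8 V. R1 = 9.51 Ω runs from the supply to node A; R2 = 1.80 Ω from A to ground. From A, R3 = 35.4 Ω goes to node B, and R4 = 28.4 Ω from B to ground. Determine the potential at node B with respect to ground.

V_B ≈ 3.03 V

Looking into the second stage from A: R3 + R4 = 63.80 Ω appears in parallel with R2.
R2 ‖ (R3+R4) = 1.751 Ω.
So V_A = 43.8 × 0.1555 = 6.809 V.
Then the unloaded second divider: V_B = V_A × R4/(R3+R4) = 6.809 × 0.4451 = 3.031 V.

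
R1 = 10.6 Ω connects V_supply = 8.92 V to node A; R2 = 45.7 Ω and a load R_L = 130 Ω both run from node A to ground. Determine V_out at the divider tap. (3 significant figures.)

V_out ≈ 6.79 V

R2 ‖ R_L = (45.7 × 130)/(45.7 + 130) = 33.81 Ω.
Voltage divider with the loaded lower leg: V_out = 8.92 × 33.81/(10.6 + 33.81) = 8.92 × 0.7613 = 6.791 V.
(Unloaded it would be 7.24 V; the load pulls it down.)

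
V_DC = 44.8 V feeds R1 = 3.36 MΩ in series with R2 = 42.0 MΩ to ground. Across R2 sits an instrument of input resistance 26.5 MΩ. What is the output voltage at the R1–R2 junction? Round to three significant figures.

First combine the lower leg with the load: R2 ‖ R_L = 16.25 MΩ.
Then V_out = V_DC · R2'/(R1 + R2') = 44.8 × 16.25/19.61 = 37.12 V.
(Unloaded it would be 41.5 V; the load pulls it down.)

V_out ≈ 37.1 V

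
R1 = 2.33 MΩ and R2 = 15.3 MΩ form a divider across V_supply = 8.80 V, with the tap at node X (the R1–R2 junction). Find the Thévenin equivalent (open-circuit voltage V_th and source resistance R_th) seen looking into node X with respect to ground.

V_th ≈ 7.64 V, R_th ≈ 2.02 MΩ

Open-circuit (no load on X): V_th = V_supply · R2/(R1 + R2) = 8.80 × 15.3/(2.330 + 15.3) = 7.637 V.
Zeroing V_supply shorts the top of R1 to ground, so R_th = R1 ‖ R2 = 2.022 MΩ.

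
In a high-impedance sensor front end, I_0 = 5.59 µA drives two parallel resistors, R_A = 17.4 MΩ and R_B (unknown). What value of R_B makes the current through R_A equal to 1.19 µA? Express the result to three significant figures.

In a two-way split, I_A/I_0 = R_B/(R_A + R_B).
1.19/5.59 = R_B/(R_A + R_B) → R_B = R_A · (0.2129)/(1 − 0.2129) = 17.4 × 0.2705 = 4.706 MΩ.

R_B ≈ 4.71 MΩ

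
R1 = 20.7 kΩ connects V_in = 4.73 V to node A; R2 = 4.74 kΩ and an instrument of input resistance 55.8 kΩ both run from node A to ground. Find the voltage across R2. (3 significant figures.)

First combine the lower leg with the load: R2 ‖ R_L = 4.369 kΩ.
Voltage divider with the loaded lower leg: V_out = 4.73 × 4.369/(20.7 + 4.369) = 4.73 × 0.1743 = 0.8243 V.

V_out ≈ 0.824 V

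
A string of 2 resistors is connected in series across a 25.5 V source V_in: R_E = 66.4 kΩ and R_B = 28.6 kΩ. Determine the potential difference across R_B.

ΣR = 66.4 + 28.6 = 95.00 kΩ.
V = V_in · R/ΣR = 25.5 × 0.3011 = 7.677 V.

V ≈ 7.68 V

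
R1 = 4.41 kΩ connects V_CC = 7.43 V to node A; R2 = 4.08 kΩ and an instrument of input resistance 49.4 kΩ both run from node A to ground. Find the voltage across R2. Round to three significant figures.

V_out ≈ 3.42 V

The load sits in parallel with R2, giving an effective lower resistance R2' = R2·R_L/(R2+R_L) = 3.769 kΩ.
Then V_out = V_CC · R2'/(R1 + R2') = 7.43 × 3.769/8.179 = 3.424 V.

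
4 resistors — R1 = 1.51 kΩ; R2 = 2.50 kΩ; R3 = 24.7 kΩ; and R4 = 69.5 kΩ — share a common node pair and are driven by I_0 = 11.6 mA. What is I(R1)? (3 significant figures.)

Conductances: ΣG = 1/1.51 + 1/2.50 + 1/24.7 + 1/69.5 = 1.117 (1/kΩ).
By the current-divider rule, I = I_0 · G_k/ΣG = 11.6 × 0.5928 = 6.877 mA.

I ≈ 6.88 mA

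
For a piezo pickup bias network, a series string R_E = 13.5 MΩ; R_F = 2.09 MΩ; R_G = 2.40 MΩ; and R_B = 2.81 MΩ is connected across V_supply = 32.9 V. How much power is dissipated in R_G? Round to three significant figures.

The common current is I = 32.9/20.80 = 1.582 µA.
P(R_G) = I²·R_G = (1.582)² × 2.40 = 6.004 µW.

P ≈ 6.00 µW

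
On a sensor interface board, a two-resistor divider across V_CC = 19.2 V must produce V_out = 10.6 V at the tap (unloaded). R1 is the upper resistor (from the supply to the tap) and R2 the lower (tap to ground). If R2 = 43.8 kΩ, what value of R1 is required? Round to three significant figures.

R1 ≈ 35.5 kΩ

V_out/V_CC = R2/(R1+R2) = 0.5521.
Rearranging, R1 = R2·(1−k)/k = 43.8 × 0.8113 = 35.54 kΩ.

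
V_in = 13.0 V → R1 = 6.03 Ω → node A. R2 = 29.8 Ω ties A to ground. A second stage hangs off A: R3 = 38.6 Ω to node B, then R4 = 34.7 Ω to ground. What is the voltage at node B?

V_B ≈ 4.79 V

Looking into the second stage from A: R3 + R4 = 73.30 Ω appears in parallel with R2.
R2 ‖ (R3+R4) = 21.19 Ω.
V_A = 13.0 × 21.19/(6.03 + 21.19) = 10.12 V.
Stage 2 is unloaded, so V_B = V_A · R4/(R3+R4) = 10.12 × 34.7/73.30 = 4.791 V.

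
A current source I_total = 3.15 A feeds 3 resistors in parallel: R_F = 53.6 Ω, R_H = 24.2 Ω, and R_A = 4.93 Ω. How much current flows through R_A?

Conductances: ΣG = 1/53.6 + 1/24.2 + 1/4.93 = 0.2628 (1/Ω).
By the current-divider rule, I = I_total · G_k/ΣG = 3.15 × 0.7718 = 2.431 A.

I ≈ 2.43 A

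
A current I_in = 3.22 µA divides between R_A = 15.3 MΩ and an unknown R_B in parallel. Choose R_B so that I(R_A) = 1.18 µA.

The fraction through R_A equals R_B/(R_A+R_B).
With f = 0.3665, R_B = R_A · f/(1−f) = 15.3 × 0.5784 = 8.850 MΩ.

R_B ≈ 8.85 MΩ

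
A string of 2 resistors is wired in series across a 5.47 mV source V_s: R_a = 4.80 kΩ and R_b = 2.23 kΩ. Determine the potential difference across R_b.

V ≈ 1.74 mV

ΣR = 4.80 + 2.23 = 7.030 kΩ.
Voltage divider: V = V_s · (2.230 / 7.030) = 5.47 × 0.3172 = 1.735 mV.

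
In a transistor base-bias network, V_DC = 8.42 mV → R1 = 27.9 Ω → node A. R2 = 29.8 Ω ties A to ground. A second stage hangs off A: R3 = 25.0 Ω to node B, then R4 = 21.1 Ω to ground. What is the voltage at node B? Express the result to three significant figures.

Node A sees R2 in parallel with the series input of stage 2, R3 + R4 = 46.10 Ω.
Effective lower resistance at A: R2 ‖ 46.10 = 18.10 Ω.
V_A = 8.42 × 18.10/(27.9 + 18.10) = 3.313 mV.
V_B = V_A × 0.4577 = 1.516 mV.

V_B ≈ 1.52 mV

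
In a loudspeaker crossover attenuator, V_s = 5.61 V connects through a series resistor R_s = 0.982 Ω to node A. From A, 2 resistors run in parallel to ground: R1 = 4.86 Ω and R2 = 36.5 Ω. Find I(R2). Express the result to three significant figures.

Parallel bank: R_p = 1/(1/4.86 + 1/36.5) = 4.289 Ω.
Node voltage V_A = V_s · R_p/(R_s + R_p) = 5.61 × 0.8137 = 4.565 V.
I(R2) = V_A / R2 = 4.565/36.5 = 0.1251 A.

I ≈ 0.125 A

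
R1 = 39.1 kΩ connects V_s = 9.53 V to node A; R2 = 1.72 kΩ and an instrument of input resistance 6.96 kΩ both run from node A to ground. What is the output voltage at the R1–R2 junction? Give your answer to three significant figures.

V_out ≈ 0.325 V

First combine the lower leg with the load: R2 ‖ R_L = 1.379 kΩ.
Then V_out = V_s · R2'/(R1 + R2') = 9.53 × 1.379/40.48 = 0.3247 V.
(Unloaded it would be 0.402 V; the load pulls it down.)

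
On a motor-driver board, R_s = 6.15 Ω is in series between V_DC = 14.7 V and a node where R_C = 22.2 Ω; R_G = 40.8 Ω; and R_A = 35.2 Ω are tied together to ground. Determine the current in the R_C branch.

Parallel bank: R_p = 1/(1/22.2 + 1/40.8 + 1/35.2) = 10.21 Ω.
V_A = 14.7 × 10.21/16.36 = 9.173 V.
I(R_C) = V_A / R_C = 9.173/22.2 = 0.4132 A.

I ≈ 0.413 A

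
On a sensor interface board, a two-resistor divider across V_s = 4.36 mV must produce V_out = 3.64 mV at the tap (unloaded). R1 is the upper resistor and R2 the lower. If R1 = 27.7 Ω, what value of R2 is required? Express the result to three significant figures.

The divider ratio is R2/(R1+R2) = 3.64/4.36 = 0.8349.
Rearranging, R2 = R1·k/(1−k) = 27.7 × 5.056 = 140.0 Ω.

R2 ≈ 140 Ω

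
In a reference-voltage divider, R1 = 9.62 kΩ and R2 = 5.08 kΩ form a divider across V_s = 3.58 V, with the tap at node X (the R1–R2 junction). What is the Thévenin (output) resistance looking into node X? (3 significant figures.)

R_th ≈ 3.32 kΩ

With V_s suppressed (replaced by a short), R_th = R1 ‖ R2 = (9.620 × 5.08)/(9.620 + 5.08) = 3.324 kΩ.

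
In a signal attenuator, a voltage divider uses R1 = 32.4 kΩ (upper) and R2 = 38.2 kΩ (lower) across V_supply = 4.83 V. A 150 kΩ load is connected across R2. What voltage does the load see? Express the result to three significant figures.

V_out ≈ 2.34 V

The load sits in parallel with R2, giving an effective lower resistance R2' = R2·R_L/(R2+R_L) = 30.45 kΩ.
Then V_out = V_supply · R2'/(R1 + R2') = 4.83 × 30.45/62.85 = 2.340 V.
(Unloaded it would be 2.61 V; the load pulls it down.)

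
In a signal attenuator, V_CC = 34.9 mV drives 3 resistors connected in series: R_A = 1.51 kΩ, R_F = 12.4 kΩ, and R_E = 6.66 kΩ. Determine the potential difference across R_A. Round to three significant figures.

Series total: ΣR = 1.51 + 12.4 + 6.66 = 20.57 kΩ.
Voltage divider: V = V_CC · (1.510 / 20.57) = 34.9 × 0.07341 = 2.562 mV.

V ≈ 2.56 mV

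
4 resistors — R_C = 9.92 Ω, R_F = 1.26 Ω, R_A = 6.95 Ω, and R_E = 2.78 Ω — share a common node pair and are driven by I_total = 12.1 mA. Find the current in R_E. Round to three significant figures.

I ≈ 3.11 mA

ΣG = 1/9.92 + 1/1.26 + 1/6.95 + 1/2.78 = 1.398.
Current divider: I(R_E) = I_total · G_k/ΣG = 12.1 × (0.3597/1.398) = 12.1 × 0.2573 = 3.113 mA.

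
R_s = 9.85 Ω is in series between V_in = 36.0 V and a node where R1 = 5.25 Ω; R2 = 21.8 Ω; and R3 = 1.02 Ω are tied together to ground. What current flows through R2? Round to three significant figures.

I ≈ 0.127 A

Equivalent of the parallel group: R_p = 0.8219 Ω.
V_A by voltage divider: V_A = 36.0 × 0.8219/(9.85 + 0.8219) = 2.772 V.
I(R2) = V_A / R2 = 2.772/21.8 = 0.1272 A.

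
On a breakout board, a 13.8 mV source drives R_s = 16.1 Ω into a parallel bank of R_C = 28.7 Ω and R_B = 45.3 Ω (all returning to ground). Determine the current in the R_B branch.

I ≈ 0.159 mA

Combine the parallel branches: R_p = (1/28.7 + 1/45.3)⁻¹ = 17.57 Ω.
V_A by voltage divider: V_A = 13.8 × 17.57/(16.1 + 17.57) = 7.201 mV.
Branch current I = V_A/R_B = 7.201/45.3 = 0.1590 mA.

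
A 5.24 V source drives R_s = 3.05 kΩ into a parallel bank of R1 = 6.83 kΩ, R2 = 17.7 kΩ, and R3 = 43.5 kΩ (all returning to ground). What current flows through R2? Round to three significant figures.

Combine the parallel branches: R_p = (1/6.83 + 1/17.7 + 1/43.5)⁻¹ = 4.427 kΩ.
V_A = 5.24 × 4.427/7.477 = 3.102 V.
Branch current I = V_A/R2 = 3.102/17.7 = 0.1753 mA.

I ≈ 0.175 mA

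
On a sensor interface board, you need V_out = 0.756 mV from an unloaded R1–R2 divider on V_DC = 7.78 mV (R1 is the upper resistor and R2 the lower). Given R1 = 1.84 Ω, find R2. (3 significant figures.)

The divider ratio is R2/(R1+R2) = 0.756/7.78 = 0.09717.
R2 = R1 · 0.09717/(1 − 0.09717) = 0.1980 Ω.

R2 ≈ 0.198 Ω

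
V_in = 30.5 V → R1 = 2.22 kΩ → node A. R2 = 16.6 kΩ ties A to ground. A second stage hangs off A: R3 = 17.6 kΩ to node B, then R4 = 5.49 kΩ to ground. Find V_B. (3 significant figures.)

V_B ≈ 5.90 V

Node A sees R2 in parallel with the series input of stage 2, R3 + R4 = 23.09 kΩ.
R2 ‖ (R3+R4) = 9.657 kΩ.
So V_A = 30.5 × 0.8131 = 24.80 V.
Stage 2 is unloaded, so V_B = V_A · R4/(R3+R4) = 24.80 × 5.49/23.09 = 5.896 V.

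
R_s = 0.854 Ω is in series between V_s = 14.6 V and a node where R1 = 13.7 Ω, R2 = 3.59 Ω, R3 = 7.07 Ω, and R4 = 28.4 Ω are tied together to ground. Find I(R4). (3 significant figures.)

I ≈ 0.354 A

Parallel bank: R_p = 1/(1/13.7 + 1/3.59 + 1/7.07 + 1/28.4) = 1.893 Ω.
V_A = 14.6 × 1.893/2.747 = 10.06 V.
I(R4) = V_A / R4 = 10.06/28.4 = 0.3543 A.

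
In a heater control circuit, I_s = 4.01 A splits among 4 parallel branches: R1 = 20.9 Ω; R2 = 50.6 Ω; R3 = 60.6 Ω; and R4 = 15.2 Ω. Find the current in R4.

ΣG = 1/20.9 + 1/50.6 + 1/60.6 + 1/15.2 = 0.1499.
R4 takes the fraction G_k/ΣG = 0.06579/0.1499 = 0.4389, so I = 4.01 × 0.4389 = 1.760 A.

I ≈ 1.76 A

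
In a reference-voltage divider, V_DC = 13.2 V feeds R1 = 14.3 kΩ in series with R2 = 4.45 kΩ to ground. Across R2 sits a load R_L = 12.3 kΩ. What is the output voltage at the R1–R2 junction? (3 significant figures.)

V_out ≈ 2.46 V

The load sits in parallel with R2, giving an effective lower resistance R2' = R2·R_L/(R2+R_L) = 3.268 kΩ.
Then V_out = V_DC · R2'/(R1 + R2') = 13.2 × 3.268/17.57 = 2.455 V.
(Unloaded it would be 3.13 V; the load pulls it down.)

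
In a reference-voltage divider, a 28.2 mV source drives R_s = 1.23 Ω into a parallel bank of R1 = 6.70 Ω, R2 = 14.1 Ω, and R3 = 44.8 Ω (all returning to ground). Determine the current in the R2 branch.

Equivalent of the parallel group: R_p = 4.124 Ω.
Node voltage V_A = V_in · R_p/(R_s + R_p) = 28.2 × 0.7703 = 21.72 mV.
Branch current I = V_A/R2 = 21.72/14.1 = 1.541 mA.

I ≈ 1.54 mA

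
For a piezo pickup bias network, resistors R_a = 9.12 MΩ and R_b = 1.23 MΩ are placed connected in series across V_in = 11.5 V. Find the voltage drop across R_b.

Total series resistance ΣR = 9.12 + 1.23 = 10.35 MΩ.
By the voltage-divider rule, V = 11.5 × 1.230/10.35 = 1.367 V.

V ≈ 1.37 V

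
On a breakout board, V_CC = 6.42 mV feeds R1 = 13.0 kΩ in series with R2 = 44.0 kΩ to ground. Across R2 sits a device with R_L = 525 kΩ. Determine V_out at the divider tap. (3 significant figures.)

First combine the lower leg with the load: R2 ‖ R_L = 40.60 kΩ.
Now apply the divider: V_out = 6.42 × 0.7575 = 4.863 mV.

V_out ≈ 4.86 mV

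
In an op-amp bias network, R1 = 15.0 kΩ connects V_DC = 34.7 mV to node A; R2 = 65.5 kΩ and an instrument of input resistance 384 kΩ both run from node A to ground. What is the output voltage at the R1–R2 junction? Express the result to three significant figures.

V_out ≈ 27.4 mV

R2 ‖ R_L = (65.5 × 384)/(65.5 + 384) = 55.96 kΩ.
Voltage divider with the loaded lower leg: V_out = 34.7 × 55.96/(15.0 + 55.96) = 34.7 × 0.7886 = 27.36 mV.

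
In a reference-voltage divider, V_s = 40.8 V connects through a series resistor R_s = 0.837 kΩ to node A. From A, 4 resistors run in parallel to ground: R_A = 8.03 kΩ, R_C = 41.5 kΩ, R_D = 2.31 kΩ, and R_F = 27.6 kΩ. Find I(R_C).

I ≈ 0.648 mA

Equivalent of the parallel group: R_p = 1.619 kΩ.
V_A = 40.8 × 1.619/2.456 = 26.89 V.
Branch current I = V_A/R_C = 26.89/41.5 = 0.6480 mA.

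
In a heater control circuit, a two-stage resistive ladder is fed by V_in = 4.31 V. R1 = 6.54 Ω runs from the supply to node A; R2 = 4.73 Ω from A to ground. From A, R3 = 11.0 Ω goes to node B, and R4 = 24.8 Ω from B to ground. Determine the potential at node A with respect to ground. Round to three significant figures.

V_A ≈ 1.68 V

Looking into the second stage from A: R3 + R4 = 35.80 Ω appears in parallel with R2.
R2 ‖ (R3+R4) = 4.178 Ω.
First divider: V_A = V_in · 4.178/(6.54 + 4.178) = 1.680 V.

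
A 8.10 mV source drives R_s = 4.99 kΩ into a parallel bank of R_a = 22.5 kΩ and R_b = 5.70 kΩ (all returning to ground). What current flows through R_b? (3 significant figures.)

I ≈ 0.678 µA

Combine the parallel branches: R_p = (1/22.5 + 1/5.70)⁻¹ = 4.548 kΩ.
V_A by voltage divider: V_A = 8.10 × 4.548/(4.99 + 4.548) = 3.862 mV.
Branch current I = V_A/R_b = 3.862/5.70 = 0.6776 µA.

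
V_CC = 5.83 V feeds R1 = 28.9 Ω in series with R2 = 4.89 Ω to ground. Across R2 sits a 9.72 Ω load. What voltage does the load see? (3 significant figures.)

V_out ≈ 0.590 V

First combine the lower leg with the load: R2 ‖ R_L = 3.253 Ω.
Voltage divider with the loaded lower leg: V_out = 5.83 × 3.253/(28.9 + 3.253) = 5.83 × 0.1012 = 0.5899 V.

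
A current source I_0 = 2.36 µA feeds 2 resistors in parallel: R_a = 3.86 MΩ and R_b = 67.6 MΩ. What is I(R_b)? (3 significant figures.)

I ≈ 0.127 µA

Two-branch current divider: I_k = I_0 · R_other/(R_1 + R_2).
So I = 2.36 × 3.86/71.46 = 0.1275 µA.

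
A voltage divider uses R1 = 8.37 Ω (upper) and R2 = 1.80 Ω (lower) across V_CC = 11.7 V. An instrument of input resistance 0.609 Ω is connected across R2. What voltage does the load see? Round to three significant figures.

V_out ≈ 0.603 V

First combine the lower leg with the load: R2 ‖ R_L = 0.4550 Ω.
Then V_out = V_CC · R2'/(R1 + R2') = 11.7 × 0.4550/8.825 = 0.6033 V.
(Unloaded it would be 2.07 V; the load pulls it down.)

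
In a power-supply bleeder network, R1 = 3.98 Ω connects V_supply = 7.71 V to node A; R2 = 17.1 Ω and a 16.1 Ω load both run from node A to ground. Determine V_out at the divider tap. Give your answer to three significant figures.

The load sits in parallel with R2, giving an effective lower resistance R2' = R2·R_L/(R2+R_L) = 8.292 Ω.
Voltage divider with the loaded lower leg: V_out = 7.71 × 8.292/(3.98 + 8.292) = 7.71 × 0.6757 = 5.210 V.
(Unloaded it would be 6.25 V; the load pulls it down.)

V_out ≈ 5.21 V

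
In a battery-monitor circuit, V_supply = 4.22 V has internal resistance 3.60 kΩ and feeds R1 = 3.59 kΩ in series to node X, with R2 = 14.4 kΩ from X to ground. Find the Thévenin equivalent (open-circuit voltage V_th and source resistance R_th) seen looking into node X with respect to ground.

V_th ≈ 2.81 V, R_th ≈ 4.80 kΩ

R1' = 3.60 + 3.59 = 7.190 kΩ (source resistance + R1).
With X open, the divider is unloaded: V_th = 4.22 × 14.4/21.59 = 2.815 V.
Looking into X with the source shorted: R_th = R1'·R2/(R1'+R2) = 7.190 × 14.4/21.59 = 4.796 kΩ.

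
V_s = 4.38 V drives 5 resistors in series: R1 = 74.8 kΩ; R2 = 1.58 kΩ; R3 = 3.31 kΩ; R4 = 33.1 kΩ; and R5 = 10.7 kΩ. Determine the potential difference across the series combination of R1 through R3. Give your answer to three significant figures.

V ≈ 2.83 V

Total series resistance ΣR = 74.8 + 1.58 + 3.31 + 33.1 + 10.7 = 123.5 kΩ.
R_{R1..R3} = 74.8 + 1.58 + 3.31 = 79.69 kΩ.
By the voltage-divider rule, V = 4.38 × 79.69/123.5 = 2.826 V.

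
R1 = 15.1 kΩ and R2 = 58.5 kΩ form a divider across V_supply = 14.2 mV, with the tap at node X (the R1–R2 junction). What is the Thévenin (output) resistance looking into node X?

With V_supply suppressed (replaced by a short), R_th = R1 ‖ R2 = (15.10 × 58.5)/(15.10 + 58.5) = 12.00 kΩ.

R_th ≈ 12.0 kΩ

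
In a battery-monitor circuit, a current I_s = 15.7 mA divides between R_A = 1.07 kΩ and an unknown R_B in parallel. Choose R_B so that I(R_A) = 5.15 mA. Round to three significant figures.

R_B ≈ 0.522 kΩ

The fraction through R_A equals R_B/(R_A+R_B).
5.15/15.7 = R_B/(R_A + R_B) → R_B = R_A · (0.3280)/(1 − 0.3280) = 1.07 × 0.4882 = 0.5223 kΩ.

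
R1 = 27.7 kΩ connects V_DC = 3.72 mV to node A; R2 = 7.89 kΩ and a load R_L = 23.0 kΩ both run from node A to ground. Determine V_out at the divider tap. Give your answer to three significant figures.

V_out ≈ 0.651 mV

R2 ‖ R_L = (7.89 × 23.0)/(7.89 + 23.0) = 5.875 kΩ.
Now apply the divider: V_out = 3.72 × 0.1750 = 0.6509 mV.
(Unloaded it would be 0.825 mV; the load pulls it down.)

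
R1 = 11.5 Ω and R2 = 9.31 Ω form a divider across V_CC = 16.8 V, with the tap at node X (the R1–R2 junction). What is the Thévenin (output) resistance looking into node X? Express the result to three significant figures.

R_th ≈ 5.14 Ω

Zeroing V_CC shorts the top of R1 to ground, so R_th = R1 ‖ R2 = 5.145 Ω.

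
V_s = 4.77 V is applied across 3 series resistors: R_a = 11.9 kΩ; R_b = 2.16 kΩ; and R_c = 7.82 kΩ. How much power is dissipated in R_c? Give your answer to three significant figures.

P ≈ 0.372 mW

The common current is I = 4.77/21.88 = 0.2180 mA.
V(R_c) = I·R = 1.705 V; P = V·I = 1.705 × 0.2180 = 0.3717 mW.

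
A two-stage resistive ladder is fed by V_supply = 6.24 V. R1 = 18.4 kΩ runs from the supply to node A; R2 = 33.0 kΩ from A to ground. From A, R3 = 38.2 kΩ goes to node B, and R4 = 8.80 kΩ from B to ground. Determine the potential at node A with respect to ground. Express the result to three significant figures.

Looking into the second stage from A: R3 + R4 = 47.00 kΩ appears in parallel with R2.
Effective lower resistance at A: R2 ‖ 47.00 = 19.39 kΩ.
V_A = 6.24 × 19.39/(18.4 + 19.39) = 3.202 V.

V_A ≈ 3.20 V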